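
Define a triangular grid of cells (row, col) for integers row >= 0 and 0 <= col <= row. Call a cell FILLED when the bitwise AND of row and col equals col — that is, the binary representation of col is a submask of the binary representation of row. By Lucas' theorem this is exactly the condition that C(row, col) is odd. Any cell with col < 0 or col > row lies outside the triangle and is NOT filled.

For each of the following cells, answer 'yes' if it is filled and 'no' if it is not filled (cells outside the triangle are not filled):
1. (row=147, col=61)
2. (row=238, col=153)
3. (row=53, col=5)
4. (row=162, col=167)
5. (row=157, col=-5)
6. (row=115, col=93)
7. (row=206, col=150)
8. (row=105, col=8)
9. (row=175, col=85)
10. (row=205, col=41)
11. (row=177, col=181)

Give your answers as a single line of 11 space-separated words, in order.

(147,61): row=0b10010011, col=0b111101, row AND col = 0b10001 = 17; 17 != 61 -> empty
(238,153): row=0b11101110, col=0b10011001, row AND col = 0b10001000 = 136; 136 != 153 -> empty
(53,5): row=0b110101, col=0b101, row AND col = 0b101 = 5; 5 == 5 -> filled
(162,167): col outside [0, 162] -> not filled
(157,-5): col outside [0, 157] -> not filled
(115,93): row=0b1110011, col=0b1011101, row AND col = 0b1010001 = 81; 81 != 93 -> empty
(206,150): row=0b11001110, col=0b10010110, row AND col = 0b10000110 = 134; 134 != 150 -> empty
(105,8): row=0b1101001, col=0b1000, row AND col = 0b1000 = 8; 8 == 8 -> filled
(175,85): row=0b10101111, col=0b1010101, row AND col = 0b101 = 5; 5 != 85 -> empty
(205,41): row=0b11001101, col=0b101001, row AND col = 0b1001 = 9; 9 != 41 -> empty
(177,181): col outside [0, 177] -> not filled

Answer: no no yes no no no no yes no no no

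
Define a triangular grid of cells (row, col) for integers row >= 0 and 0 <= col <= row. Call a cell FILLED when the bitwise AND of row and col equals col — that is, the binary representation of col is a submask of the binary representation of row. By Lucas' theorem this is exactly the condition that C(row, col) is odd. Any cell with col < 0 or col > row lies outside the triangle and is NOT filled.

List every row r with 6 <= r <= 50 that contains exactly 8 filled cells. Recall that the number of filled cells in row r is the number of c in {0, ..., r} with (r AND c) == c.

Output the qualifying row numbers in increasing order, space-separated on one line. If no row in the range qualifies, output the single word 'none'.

Answer: 7 11 13 14 19 21 22 25 26 28 35 37 38 41 42 44 49 50

Derivation:
Row r has 2^popcount(r) filled cells, so we need popcount(r) = log2(8) = 3.
Scan r = 6..50 and keep those with exactly 3 one-bits:
r=6=110 popcount=2 -> skip
r=7=111 popcount=3 -> KEEP
r=8=1000 popcount=1 -> skip
r=9=1001 popcount=2 -> skip
r=10=1010 popcount=2 -> skip
r=11=1011 popcount=3 -> KEEP
r=12=1100 popcount=2 -> skip
r=13=1101 popcount=3 -> KEEP
r=14=1110 popcount=3 -> KEEP
r=15=1111 popcount=4 -> skip
r=16=10000 popcount=1 -> skip
r=17=10001 popcount=2 -> skip
r=18=10010 popcount=2 -> skip
r=19=10011 popcount=3 -> KEEP
r=20=10100 popcount=2 -> skip
r=21=10101 popcount=3 -> KEEP
r=22=10110 popcount=3 -> KEEP
r=23=10111 popcount=4 -> skip
r=24=11000 popcount=2 -> skip
r=25=11001 popcount=3 -> KEEP
r=26=11010 popcount=3 -> KEEP
r=27=11011 popcount=4 -> skip
r=28=11100 popcount=3 -> KEEP
r=29=11101 popcount=4 -> skip
r=30=11110 popcount=4 -> skip
r=31=11111 popcount=5 -> skip
r=32=100000 popcount=1 -> skip
r=33=100001 popcount=2 -> skip
r=34=100010 popcount=2 -> skip
r=35=100011 popcount=3 -> KEEP
r=36=100100 popcount=2 -> skip
r=37=100101 popcount=3 -> KEEP
r=38=100110 popcount=3 -> KEEP
r=39=100111 popcount=4 -> skip
r=40=101000 popcount=2 -> skip
r=41=101001 popcount=3 -> KEEP
r=42=101010 popcount=3 -> KEEP
r=43=101011 popcount=4 -> skip
r=44=101100 popcount=3 -> KEEP
r=45=101101 popcount=4 -> skip
r=46=101110 popcount=4 -> skip
r=47=101111 popcount=5 -> skip
r=48=110000 popcount=2 -> skip
r=49=110001 popcount=3 -> KEEP
r=50=110010 popcount=3 -> KEEP
Kept rows: 7 11 13 14 19 21 22 25 26 28 35 37 38 41 42 44 49 50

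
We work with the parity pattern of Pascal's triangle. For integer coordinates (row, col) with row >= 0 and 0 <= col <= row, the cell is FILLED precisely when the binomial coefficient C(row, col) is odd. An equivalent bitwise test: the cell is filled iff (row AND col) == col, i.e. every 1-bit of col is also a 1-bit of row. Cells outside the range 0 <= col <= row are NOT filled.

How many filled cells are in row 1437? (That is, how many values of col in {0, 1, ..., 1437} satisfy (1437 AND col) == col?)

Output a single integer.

1437 in binary = 10110011101
popcount(1437) = number of 1-bits in 10110011101 = 7
A col c satisfies (1437 AND c) == c iff every set bit of c is also set in 1437; each of the 7 set bits of 1437 can independently be on or off in c.
count = 2^7 = 128

Answer: 128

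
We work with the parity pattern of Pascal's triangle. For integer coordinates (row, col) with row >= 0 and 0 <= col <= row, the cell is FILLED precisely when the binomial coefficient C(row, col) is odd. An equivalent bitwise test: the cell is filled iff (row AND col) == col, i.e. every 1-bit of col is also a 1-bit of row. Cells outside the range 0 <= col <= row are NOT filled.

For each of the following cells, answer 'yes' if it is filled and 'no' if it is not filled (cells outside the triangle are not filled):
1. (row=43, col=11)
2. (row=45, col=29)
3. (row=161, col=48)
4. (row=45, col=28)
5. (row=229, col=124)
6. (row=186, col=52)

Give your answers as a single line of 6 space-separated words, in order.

Answer: yes no no no no no

Derivation:
(43,11): row=0b101011, col=0b1011, row AND col = 0b1011 = 11; 11 == 11 -> filled
(45,29): row=0b101101, col=0b11101, row AND col = 0b1101 = 13; 13 != 29 -> empty
(161,48): row=0b10100001, col=0b110000, row AND col = 0b100000 = 32; 32 != 48 -> empty
(45,28): row=0b101101, col=0b11100, row AND col = 0b1100 = 12; 12 != 28 -> empty
(229,124): row=0b11100101, col=0b1111100, row AND col = 0b1100100 = 100; 100 != 124 -> empty
(186,52): row=0b10111010, col=0b110100, row AND col = 0b110000 = 48; 48 != 52 -> empty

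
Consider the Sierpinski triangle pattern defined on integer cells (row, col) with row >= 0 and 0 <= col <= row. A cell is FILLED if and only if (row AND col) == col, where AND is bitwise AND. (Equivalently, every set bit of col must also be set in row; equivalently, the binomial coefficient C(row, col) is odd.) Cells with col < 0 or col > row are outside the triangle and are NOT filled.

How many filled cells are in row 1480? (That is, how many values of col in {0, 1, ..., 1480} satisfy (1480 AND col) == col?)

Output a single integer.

Answer: 32

Derivation:
1480 in binary = 10111001000
popcount(1480) = number of 1-bits in 10111001000 = 5
A col c satisfies (1480 AND c) == c iff every set bit of c is also set in 1480; each of the 5 set bits of 1480 can independently be on or off in c.
count = 2^5 = 32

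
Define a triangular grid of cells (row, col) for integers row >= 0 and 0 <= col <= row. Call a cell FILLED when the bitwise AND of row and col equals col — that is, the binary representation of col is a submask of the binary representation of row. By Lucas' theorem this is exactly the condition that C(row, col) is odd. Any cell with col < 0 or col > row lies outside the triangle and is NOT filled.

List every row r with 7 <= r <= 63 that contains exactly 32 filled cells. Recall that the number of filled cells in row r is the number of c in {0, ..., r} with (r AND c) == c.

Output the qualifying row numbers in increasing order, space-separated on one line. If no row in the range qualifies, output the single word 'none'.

Row r has 2^popcount(r) filled cells, so we need popcount(r) = log2(32) = 5.
Scan r = 7..63 and keep those with exactly 5 one-bits:
r=7=111 popcount=3 -> skip
r=8=1000 popcount=1 -> skip
r=9=1001 popcount=2 -> skip
r=10=1010 popcount=2 -> skip
r=11=1011 popcount=3 -> skip
r=12=1100 popcount=2 -> skip
r=13=1101 popcount=3 -> skip
r=14=1110 popcount=3 -> skip
r=15=1111 popcount=4 -> skip
r=16=10000 popcount=1 -> skip
r=17=10001 popcount=2 -> skip
r=18=10010 popcount=2 -> skip
r=19=10011 popcount=3 -> skip
r=20=10100 popcount=2 -> skip
r=21=10101 popcount=3 -> skip
r=22=10110 popcount=3 -> skip
r=23=10111 popcount=4 -> skip
r=24=11000 popcount=2 -> skip
r=25=11001 popcount=3 -> skip
r=26=11010 popcount=3 -> skip
r=27=11011 popcount=4 -> skip
r=28=11100 popcount=3 -> skip
r=29=11101 popcount=4 -> skip
r=30=11110 popcount=4 -> skip
r=31=11111 popcount=5 -> KEEP
r=32=100000 popcount=1 -> skip
r=33=100001 popcount=2 -> skip
r=34=100010 popcount=2 -> skip
r=35=100011 popcount=3 -> skip
r=36=100100 popcount=2 -> skip
r=37=100101 popcount=3 -> skip
r=38=100110 popcount=3 -> skip
r=39=100111 popcount=4 -> skip
r=40=101000 popcount=2 -> skip
r=41=101001 popcount=3 -> skip
r=42=101010 popcount=3 -> skip
r=43=101011 popcount=4 -> skip
r=44=101100 popcount=3 -> skip
r=45=101101 popcount=4 -> skip
r=46=101110 popcount=4 -> skip
r=47=101111 popcount=5 -> KEEP
r=48=110000 popcount=2 -> skip
r=49=110001 popcount=3 -> skip
r=50=110010 popcount=3 -> skip
r=51=110011 popcount=4 -> skip
r=52=110100 popcount=3 -> skip
r=53=110101 popcount=4 -> skip
r=54=110110 popcount=4 -> skip
r=55=110111 popcount=5 -> KEEP
r=56=111000 popcount=3 -> skip
r=57=111001 popcount=4 -> skip
r=58=111010 popcount=4 -> skip
r=59=111011 popcount=5 -> KEEP
r=60=111100 popcount=4 -> skip
r=61=111101 popcount=5 -> KEEP
r=62=111110 popcount=5 -> KEEP
r=63=111111 popcount=6 -> skip
Kept rows: 31 47 55 59 61 62

Answer: 31 47 55 59 61 62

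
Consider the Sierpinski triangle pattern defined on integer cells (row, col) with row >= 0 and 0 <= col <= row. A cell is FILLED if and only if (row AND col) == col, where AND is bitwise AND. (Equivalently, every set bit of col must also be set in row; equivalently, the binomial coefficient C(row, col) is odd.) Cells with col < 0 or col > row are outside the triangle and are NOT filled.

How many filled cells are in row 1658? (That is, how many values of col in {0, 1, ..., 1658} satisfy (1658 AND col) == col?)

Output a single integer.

1658 in binary = 11001111010
popcount(1658) = number of 1-bits in 11001111010 = 7
A col c satisfies (1658 AND c) == c iff every set bit of c is also set in 1658; each of the 7 set bits of 1658 can independently be on or off in c.
count = 2^7 = 128

Answer: 128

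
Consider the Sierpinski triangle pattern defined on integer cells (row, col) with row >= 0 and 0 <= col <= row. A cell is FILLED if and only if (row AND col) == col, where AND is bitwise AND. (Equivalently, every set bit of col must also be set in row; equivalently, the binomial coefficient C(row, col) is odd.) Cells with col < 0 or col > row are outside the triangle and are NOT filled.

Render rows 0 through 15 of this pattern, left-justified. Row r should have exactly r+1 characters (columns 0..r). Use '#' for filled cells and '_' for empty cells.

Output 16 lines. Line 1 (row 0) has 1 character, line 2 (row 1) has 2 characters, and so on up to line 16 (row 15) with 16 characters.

r0=0: #
r1=1: ##
r2=10: #_#
r3=11: ####
r4=100: #___#
r5=101: ##__##
r6=110: #_#_#_#
r7=111: ########
r8=1000: #_______#
r9=1001: ##______##
r10=1010: #_#_____#_#
r11=1011: ####____####
r12=1100: #___#___#___#
r13=1101: ##__##__##__##
r14=1110: #_#_#_#_#_#_#_#
r15=1111: ################

Answer: #
##
#_#
####
#___#
##__##
#_#_#_#
########
#_______#
##______##
#_#_____#_#
####____####
#___#___#___#
##__##__##__##
#_#_#_#_#_#_#_#
################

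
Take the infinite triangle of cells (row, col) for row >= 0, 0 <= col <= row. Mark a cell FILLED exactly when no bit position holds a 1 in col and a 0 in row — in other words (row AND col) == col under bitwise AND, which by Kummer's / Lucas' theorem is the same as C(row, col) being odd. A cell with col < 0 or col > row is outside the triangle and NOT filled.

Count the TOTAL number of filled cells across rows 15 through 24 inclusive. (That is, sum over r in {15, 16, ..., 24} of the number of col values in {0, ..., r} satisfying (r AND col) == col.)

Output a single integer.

Answer: 74

Derivation:
r15=1111 pc4: +16 =16
r16=10000 pc1: +2 =18
r17=10001 pc2: +4 =22
r18=10010 pc2: +4 =26
r19=10011 pc3: +8 =34
r20=10100 pc2: +4 =38
r21=10101 pc3: +8 =46
r22=10110 pc3: +8 =54
r23=10111 pc4: +16 =70
r24=11000 pc2: +4 =74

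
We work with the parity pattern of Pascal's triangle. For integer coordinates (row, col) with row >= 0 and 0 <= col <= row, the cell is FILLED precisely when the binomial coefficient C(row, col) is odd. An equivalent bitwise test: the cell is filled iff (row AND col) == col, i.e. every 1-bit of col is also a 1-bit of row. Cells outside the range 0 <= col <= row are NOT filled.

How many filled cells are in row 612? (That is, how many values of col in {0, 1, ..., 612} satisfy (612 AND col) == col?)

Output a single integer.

Answer: 16

Derivation:
612 in binary = 1001100100
popcount(612) = number of 1-bits in 1001100100 = 4
A col c satisfies (612 AND c) == c iff every set bit of c is also set in 612; each of the 4 set bits of 612 can independently be on or off in c.
count = 2^4 = 16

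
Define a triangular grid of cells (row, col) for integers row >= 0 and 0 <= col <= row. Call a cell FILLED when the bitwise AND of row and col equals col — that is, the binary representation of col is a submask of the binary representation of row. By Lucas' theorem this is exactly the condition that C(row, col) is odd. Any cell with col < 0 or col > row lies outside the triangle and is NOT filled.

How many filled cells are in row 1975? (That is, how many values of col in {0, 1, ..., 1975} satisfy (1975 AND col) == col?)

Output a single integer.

Answer: 512

Derivation:
1975 in binary = 11110110111
popcount(1975) = number of 1-bits in 11110110111 = 9
A col c satisfies (1975 AND c) == c iff every set bit of c is also set in 1975; each of the 9 set bits of 1975 can independently be on or off in c.
count = 2^9 = 512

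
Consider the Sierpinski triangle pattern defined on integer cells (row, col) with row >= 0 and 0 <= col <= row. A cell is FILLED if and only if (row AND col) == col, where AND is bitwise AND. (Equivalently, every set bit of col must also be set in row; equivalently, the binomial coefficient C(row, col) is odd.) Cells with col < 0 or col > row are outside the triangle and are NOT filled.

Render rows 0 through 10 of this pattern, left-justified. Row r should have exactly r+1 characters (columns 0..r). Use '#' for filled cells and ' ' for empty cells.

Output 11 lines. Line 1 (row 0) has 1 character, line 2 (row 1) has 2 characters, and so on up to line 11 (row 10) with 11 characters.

r0=0: #
r1=1: ##
r2=10: # #
r3=11: ####
r4=100: #   #
r5=101: ##  ##
r6=110: # # # #
r7=111: ########
r8=1000: #       #
r9=1001: ##      ##
r10=1010: # #     # #

Answer: #
##
# #
####
#   #
##  ##
# # # #
########
#       #
##      ##
# #     # #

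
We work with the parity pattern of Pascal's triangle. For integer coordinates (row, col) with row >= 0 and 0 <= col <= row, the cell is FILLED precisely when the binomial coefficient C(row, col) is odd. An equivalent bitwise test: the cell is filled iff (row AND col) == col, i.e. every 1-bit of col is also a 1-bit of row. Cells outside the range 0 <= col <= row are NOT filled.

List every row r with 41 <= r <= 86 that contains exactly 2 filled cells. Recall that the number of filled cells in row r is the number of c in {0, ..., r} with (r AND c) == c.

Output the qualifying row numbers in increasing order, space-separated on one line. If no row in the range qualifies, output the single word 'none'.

Answer: 64

Derivation:
Row r has 2^popcount(r) filled cells, so we need popcount(r) = log2(2) = 1.
Scan r = 41..86 and keep those with exactly 1 one-bits:
r=41=101001 popcount=3 -> skip
r=42=101010 popcount=3 -> skip
r=43=101011 popcount=4 -> skip
r=44=101100 popcount=3 -> skip
r=45=101101 popcount=4 -> skip
r=46=101110 popcount=4 -> skip
r=47=101111 popcount=5 -> skip
r=48=110000 popcount=2 -> skip
r=49=110001 popcount=3 -> skip
r=50=110010 popcount=3 -> skip
r=51=110011 popcount=4 -> skip
r=52=110100 popcount=3 -> skip
r=53=110101 popcount=4 -> skip
r=54=110110 popcount=4 -> skip
r=55=110111 popcount=5 -> skip
r=56=111000 popcount=3 -> skip
r=57=111001 popcount=4 -> skip
r=58=111010 popcount=4 -> skip
r=59=111011 popcount=5 -> skip
r=60=111100 popcount=4 -> skip
r=61=111101 popcount=5 -> skip
r=62=111110 popcount=5 -> skip
r=63=111111 popcount=6 -> skip
r=64=1000000 popcount=1 -> KEEP
r=65=1000001 popcount=2 -> skip
r=66=1000010 popcount=2 -> skip
r=67=1000011 popcount=3 -> skip
r=68=1000100 popcount=2 -> skip
r=69=1000101 popcount=3 -> skip
r=70=1000110 popcount=3 -> skip
r=71=1000111 popcount=4 -> skip
r=72=1001000 popcount=2 -> skip
r=73=1001001 popcount=3 -> skip
r=74=1001010 popcount=3 -> skip
r=75=1001011 popcount=4 -> skip
r=76=1001100 popcount=3 -> skip
r=77=1001101 popcount=4 -> skip
r=78=1001110 popcount=4 -> skip
r=79=1001111 popcount=5 -> skip
r=80=1010000 popcount=2 -> skip
r=81=1010001 popcount=3 -> skip
r=82=1010010 popcount=3 -> skip
r=83=1010011 popcount=4 -> skip
r=84=1010100 popcount=3 -> skip
r=85=1010101 popcount=4 -> skip
r=86=1010110 popcount=4 -> skip
Kept rows: 64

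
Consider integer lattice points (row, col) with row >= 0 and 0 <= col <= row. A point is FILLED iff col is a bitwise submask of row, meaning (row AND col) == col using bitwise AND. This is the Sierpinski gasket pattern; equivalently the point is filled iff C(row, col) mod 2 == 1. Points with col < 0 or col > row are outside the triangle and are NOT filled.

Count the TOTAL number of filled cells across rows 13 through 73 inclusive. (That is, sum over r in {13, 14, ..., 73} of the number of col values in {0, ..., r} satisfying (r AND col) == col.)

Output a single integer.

r13=1101 pc3: +8 =8
r14=1110 pc3: +8 =16
r15=1111 pc4: +16 =32
r16=10000 pc1: +2 =34
r17=10001 pc2: +4 =38
r18=10010 pc2: +4 =42
r19=10011 pc3: +8 =50
r20=10100 pc2: +4 =54
r21=10101 pc3: +8 =62
r22=10110 pc3: +8 =70
r23=10111 pc4: +16 =86
r24=11000 pc2: +4 =90
r25=11001 pc3: +8 =98
r26=11010 pc3: +8 =106
r27=11011 pc4: +16 =122
r28=11100 pc3: +8 =130
r29=11101 pc4: +16 =146
r30=11110 pc4: +16 =162
r31=11111 pc5: +32 =194
r32=100000 pc1: +2 =196
r33=100001 pc2: +4 =200
r34=100010 pc2: +4 =204
r35=100011 pc3: +8 =212
r36=100100 pc2: +4 =216
r37=100101 pc3: +8 =224
r38=100110 pc3: +8 =232
r39=100111 pc4: +16 =248
r40=101000 pc2: +4 =252
r41=101001 pc3: +8 =260
r42=101010 pc3: +8 =268
r43=101011 pc4: +16 =284
r44=101100 pc3: +8 =292
r45=101101 pc4: +16 =308
r46=101110 pc4: +16 =324
r47=101111 pc5: +32 =356
r48=110000 pc2: +4 =360
r49=110001 pc3: +8 =368
r50=110010 pc3: +8 =376
r51=110011 pc4: +16 =392
r52=110100 pc3: +8 =400
r53=110101 pc4: +16 =416
r54=110110 pc4: +16 =432
r55=110111 pc5: +32 =464
r56=111000 pc3: +8 =472
r57=111001 pc4: +16 =488
r58=111010 pc4: +16 =504
r59=111011 pc5: +32 =536
r60=111100 pc4: +16 =552
r61=111101 pc5: +32 =584
r62=111110 pc5: +32 =616
r63=111111 pc6: +64 =680
r64=1000000 pc1: +2 =682
r65=1000001 pc2: +4 =686
r66=1000010 pc2: +4 =690
r67=1000011 pc3: +8 =698
r68=1000100 pc2: +4 =702
r69=1000101 pc3: +8 =710
r70=1000110 pc3: +8 =718
r71=1000111 pc4: +16 =734
r72=1001000 pc2: +4 =738
r73=1001001 pc3: +8 =746

Answer: 746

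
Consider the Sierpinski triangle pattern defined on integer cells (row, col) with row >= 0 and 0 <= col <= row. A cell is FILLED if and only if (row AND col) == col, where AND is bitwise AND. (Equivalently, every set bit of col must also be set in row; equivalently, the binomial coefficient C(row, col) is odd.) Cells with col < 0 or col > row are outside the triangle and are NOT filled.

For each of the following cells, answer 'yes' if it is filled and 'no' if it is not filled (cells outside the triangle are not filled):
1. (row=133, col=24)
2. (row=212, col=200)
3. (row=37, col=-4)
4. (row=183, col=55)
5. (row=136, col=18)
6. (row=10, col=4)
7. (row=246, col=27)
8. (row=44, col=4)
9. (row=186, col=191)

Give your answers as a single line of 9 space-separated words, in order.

(133,24): row=0b10000101, col=0b11000, row AND col = 0b0 = 0; 0 != 24 -> empty
(212,200): row=0b11010100, col=0b11001000, row AND col = 0b11000000 = 192; 192 != 200 -> empty
(37,-4): col outside [0, 37] -> not filled
(183,55): row=0b10110111, col=0b110111, row AND col = 0b110111 = 55; 55 == 55 -> filled
(136,18): row=0b10001000, col=0b10010, row AND col = 0b0 = 0; 0 != 18 -> empty
(10,4): row=0b1010, col=0b100, row AND col = 0b0 = 0; 0 != 4 -> empty
(246,27): row=0b11110110, col=0b11011, row AND col = 0b10010 = 18; 18 != 27 -> empty
(44,4): row=0b101100, col=0b100, row AND col = 0b100 = 4; 4 == 4 -> filled
(186,191): col outside [0, 186] -> not filled

Answer: no no no yes no no no yes no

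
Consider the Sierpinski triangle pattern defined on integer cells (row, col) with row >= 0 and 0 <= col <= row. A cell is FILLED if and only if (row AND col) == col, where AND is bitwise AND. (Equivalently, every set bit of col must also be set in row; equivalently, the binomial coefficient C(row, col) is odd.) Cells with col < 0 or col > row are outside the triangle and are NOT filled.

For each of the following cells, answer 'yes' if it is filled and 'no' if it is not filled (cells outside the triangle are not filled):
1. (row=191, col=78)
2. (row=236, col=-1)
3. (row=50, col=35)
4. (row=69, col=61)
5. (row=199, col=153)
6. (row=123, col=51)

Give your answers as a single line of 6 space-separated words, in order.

(191,78): row=0b10111111, col=0b1001110, row AND col = 0b1110 = 14; 14 != 78 -> empty
(236,-1): col outside [0, 236] -> not filled
(50,35): row=0b110010, col=0b100011, row AND col = 0b100010 = 34; 34 != 35 -> empty
(69,61): row=0b1000101, col=0b111101, row AND col = 0b101 = 5; 5 != 61 -> empty
(199,153): row=0b11000111, col=0b10011001, row AND col = 0b10000001 = 129; 129 != 153 -> empty
(123,51): row=0b1111011, col=0b110011, row AND col = 0b110011 = 51; 51 == 51 -> filled

Answer: no no no no no yes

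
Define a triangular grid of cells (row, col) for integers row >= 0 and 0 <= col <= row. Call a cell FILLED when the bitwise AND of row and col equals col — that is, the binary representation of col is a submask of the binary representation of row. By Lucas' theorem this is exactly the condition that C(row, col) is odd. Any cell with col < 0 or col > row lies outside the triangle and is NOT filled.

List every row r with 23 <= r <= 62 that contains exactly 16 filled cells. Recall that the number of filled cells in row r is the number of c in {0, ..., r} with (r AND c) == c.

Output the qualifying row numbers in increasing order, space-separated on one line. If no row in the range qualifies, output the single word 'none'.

Row r has 2^popcount(r) filled cells, so we need popcount(r) = log2(16) = 4.
Scan r = 23..62 and keep those with exactly 4 one-bits:
r=23=10111 popcount=4 -> KEEP
r=24=11000 popcount=2 -> skip
r=25=11001 popcount=3 -> skip
r=26=11010 popcount=3 -> skip
r=27=11011 popcount=4 -> KEEP
r=28=11100 popcount=3 -> skip
r=29=11101 popcount=4 -> KEEP
r=30=11110 popcount=4 -> KEEP
r=31=11111 popcount=5 -> skip
r=32=100000 popcount=1 -> skip
r=33=100001 popcount=2 -> skip
r=34=100010 popcount=2 -> skip
r=35=100011 popcount=3 -> skip
r=36=100100 popcount=2 -> skip
r=37=100101 popcount=3 -> skip
r=38=100110 popcount=3 -> skip
r=39=100111 popcount=4 -> KEEP
r=40=101000 popcount=2 -> skip
r=41=101001 popcount=3 -> skip
r=42=101010 popcount=3 -> skip
r=43=101011 popcount=4 -> KEEP
r=44=101100 popcount=3 -> skip
r=45=101101 popcount=4 -> KEEP
r=46=101110 popcount=4 -> KEEP
r=47=101111 popcount=5 -> skip
r=48=110000 popcount=2 -> skip
r=49=110001 popcount=3 -> skip
r=50=110010 popcount=3 -> skip
r=51=110011 popcount=4 -> KEEP
r=52=110100 popcount=3 -> skip
r=53=110101 popcount=4 -> KEEP
r=54=110110 popcount=4 -> KEEP
r=55=110111 popcount=5 -> skip
r=56=111000 popcount=3 -> skip
r=57=111001 popcount=4 -> KEEP
r=58=111010 popcount=4 -> KEEP
r=59=111011 popcount=5 -> skip
r=60=111100 popcount=4 -> KEEP
r=61=111101 popcount=5 -> skip
r=62=111110 popcount=5 -> skip
Kept rows: 23 27 29 30 39 43 45 46 51 53 54 57 58 60

Answer: 23 27 29 30 39 43 45 46 51 53 54 57 58 60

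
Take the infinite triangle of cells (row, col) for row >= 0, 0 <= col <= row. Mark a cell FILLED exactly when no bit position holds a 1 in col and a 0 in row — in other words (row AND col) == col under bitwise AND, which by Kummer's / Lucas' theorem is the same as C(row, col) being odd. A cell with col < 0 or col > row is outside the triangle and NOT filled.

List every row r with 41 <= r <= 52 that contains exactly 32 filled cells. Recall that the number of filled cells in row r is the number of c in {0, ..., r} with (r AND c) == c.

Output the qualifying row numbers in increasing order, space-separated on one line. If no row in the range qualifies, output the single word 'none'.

Answer: 47

Derivation:
Row r has 2^popcount(r) filled cells, so we need popcount(r) = log2(32) = 5.
Scan r = 41..52 and keep those with exactly 5 one-bits:
r=41=101001 popcount=3 -> skip
r=42=101010 popcount=3 -> skip
r=43=101011 popcount=4 -> skip
r=44=101100 popcount=3 -> skip
r=45=101101 popcount=4 -> skip
r=46=101110 popcount=4 -> skip
r=47=101111 popcount=5 -> KEEP
r=48=110000 popcount=2 -> skip
r=49=110001 popcount=3 -> skip
r=50=110010 popcount=3 -> skip
r=51=110011 popcount=4 -> skip
r=52=110100 popcount=3 -> skip
Kept rows: 47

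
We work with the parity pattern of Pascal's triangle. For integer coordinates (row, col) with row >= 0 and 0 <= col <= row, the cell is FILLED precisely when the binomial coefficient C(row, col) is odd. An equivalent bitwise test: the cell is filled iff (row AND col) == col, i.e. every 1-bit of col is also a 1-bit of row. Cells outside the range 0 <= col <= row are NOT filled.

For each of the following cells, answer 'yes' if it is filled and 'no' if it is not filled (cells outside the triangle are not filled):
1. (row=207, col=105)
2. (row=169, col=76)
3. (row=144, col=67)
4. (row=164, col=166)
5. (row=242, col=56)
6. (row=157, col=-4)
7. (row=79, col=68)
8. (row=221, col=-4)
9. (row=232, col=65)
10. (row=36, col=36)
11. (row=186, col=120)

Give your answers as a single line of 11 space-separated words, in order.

(207,105): row=0b11001111, col=0b1101001, row AND col = 0b1001001 = 73; 73 != 105 -> empty
(169,76): row=0b10101001, col=0b1001100, row AND col = 0b1000 = 8; 8 != 76 -> empty
(144,67): row=0b10010000, col=0b1000011, row AND col = 0b0 = 0; 0 != 67 -> empty
(164,166): col outside [0, 164] -> not filled
(242,56): row=0b11110010, col=0b111000, row AND col = 0b110000 = 48; 48 != 56 -> empty
(157,-4): col outside [0, 157] -> not filled
(79,68): row=0b1001111, col=0b1000100, row AND col = 0b1000100 = 68; 68 == 68 -> filled
(221,-4): col outside [0, 221] -> not filled
(232,65): row=0b11101000, col=0b1000001, row AND col = 0b1000000 = 64; 64 != 65 -> empty
(36,36): row=0b100100, col=0b100100, row AND col = 0b100100 = 36; 36 == 36 -> filled
(186,120): row=0b10111010, col=0b1111000, row AND col = 0b111000 = 56; 56 != 120 -> empty

Answer: no no no no no no yes no no yes no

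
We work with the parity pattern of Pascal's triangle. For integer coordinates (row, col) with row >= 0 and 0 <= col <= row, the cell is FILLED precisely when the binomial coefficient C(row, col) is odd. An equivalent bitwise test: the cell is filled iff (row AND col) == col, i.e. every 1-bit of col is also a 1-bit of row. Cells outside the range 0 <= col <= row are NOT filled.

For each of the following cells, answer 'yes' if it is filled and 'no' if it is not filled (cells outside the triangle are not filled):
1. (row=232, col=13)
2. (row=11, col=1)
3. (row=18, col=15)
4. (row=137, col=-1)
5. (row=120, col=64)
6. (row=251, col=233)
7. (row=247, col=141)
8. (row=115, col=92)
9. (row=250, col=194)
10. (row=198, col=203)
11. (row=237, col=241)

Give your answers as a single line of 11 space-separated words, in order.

Answer: no yes no no yes yes no no yes no no

Derivation:
(232,13): row=0b11101000, col=0b1101, row AND col = 0b1000 = 8; 8 != 13 -> empty
(11,1): row=0b1011, col=0b1, row AND col = 0b1 = 1; 1 == 1 -> filled
(18,15): row=0b10010, col=0b1111, row AND col = 0b10 = 2; 2 != 15 -> empty
(137,-1): col outside [0, 137] -> not filled
(120,64): row=0b1111000, col=0b1000000, row AND col = 0b1000000 = 64; 64 == 64 -> filled
(251,233): row=0b11111011, col=0b11101001, row AND col = 0b11101001 = 233; 233 == 233 -> filled
(247,141): row=0b11110111, col=0b10001101, row AND col = 0b10000101 = 133; 133 != 141 -> empty
(115,92): row=0b1110011, col=0b1011100, row AND col = 0b1010000 = 80; 80 != 92 -> empty
(250,194): row=0b11111010, col=0b11000010, row AND col = 0b11000010 = 194; 194 == 194 -> filled
(198,203): col outside [0, 198] -> not filled
(237,241): col outside [0, 237] -> not filled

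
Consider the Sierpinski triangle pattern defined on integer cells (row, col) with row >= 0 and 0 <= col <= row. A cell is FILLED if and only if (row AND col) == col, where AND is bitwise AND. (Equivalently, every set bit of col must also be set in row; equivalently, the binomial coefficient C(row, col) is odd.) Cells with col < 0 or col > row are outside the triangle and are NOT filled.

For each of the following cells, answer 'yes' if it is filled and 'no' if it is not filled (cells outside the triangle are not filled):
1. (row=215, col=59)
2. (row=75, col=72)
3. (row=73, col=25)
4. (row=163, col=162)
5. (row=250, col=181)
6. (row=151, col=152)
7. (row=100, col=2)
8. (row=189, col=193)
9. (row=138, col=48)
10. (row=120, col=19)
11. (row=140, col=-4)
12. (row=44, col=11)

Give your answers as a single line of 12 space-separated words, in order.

(215,59): row=0b11010111, col=0b111011, row AND col = 0b10011 = 19; 19 != 59 -> empty
(75,72): row=0b1001011, col=0b1001000, row AND col = 0b1001000 = 72; 72 == 72 -> filled
(73,25): row=0b1001001, col=0b11001, row AND col = 0b1001 = 9; 9 != 25 -> empty
(163,162): row=0b10100011, col=0b10100010, row AND col = 0b10100010 = 162; 162 == 162 -> filled
(250,181): row=0b11111010, col=0b10110101, row AND col = 0b10110000 = 176; 176 != 181 -> empty
(151,152): col outside [0, 151] -> not filled
(100,2): row=0b1100100, col=0b10, row AND col = 0b0 = 0; 0 != 2 -> empty
(189,193): col outside [0, 189] -> not filled
(138,48): row=0b10001010, col=0b110000, row AND col = 0b0 = 0; 0 != 48 -> empty
(120,19): row=0b1111000, col=0b10011, row AND col = 0b10000 = 16; 16 != 19 -> empty
(140,-4): col outside [0, 140] -> not filled
(44,11): row=0b101100, col=0b1011, row AND col = 0b1000 = 8; 8 != 11 -> empty

Answer: no yes no yes no no no no no no no no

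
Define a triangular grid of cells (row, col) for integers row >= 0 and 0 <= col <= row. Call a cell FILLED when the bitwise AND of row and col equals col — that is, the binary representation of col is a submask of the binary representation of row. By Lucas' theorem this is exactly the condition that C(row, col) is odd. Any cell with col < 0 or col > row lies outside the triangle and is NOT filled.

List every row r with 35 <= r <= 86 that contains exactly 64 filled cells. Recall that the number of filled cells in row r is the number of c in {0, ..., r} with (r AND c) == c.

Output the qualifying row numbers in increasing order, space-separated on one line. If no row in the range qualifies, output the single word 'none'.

Row r has 2^popcount(r) filled cells, so we need popcount(r) = log2(64) = 6.
Scan r = 35..86 and keep those with exactly 6 one-bits:
r=35=100011 popcount=3 -> skip
r=36=100100 popcount=2 -> skip
r=37=100101 popcount=3 -> skip
r=38=100110 popcount=3 -> skip
r=39=100111 popcount=4 -> skip
r=40=101000 popcount=2 -> skip
r=41=101001 popcount=3 -> skip
r=42=101010 popcount=3 -> skip
r=43=101011 popcount=4 -> skip
r=44=101100 popcount=3 -> skip
r=45=101101 popcount=4 -> skip
r=46=101110 popcount=4 -> skip
r=47=101111 popcount=5 -> skip
r=48=110000 popcount=2 -> skip
r=49=110001 popcount=3 -> skip
r=50=110010 popcount=3 -> skip
r=51=110011 popcount=4 -> skip
r=52=110100 popcount=3 -> skip
r=53=110101 popcount=4 -> skip
r=54=110110 popcount=4 -> skip
r=55=110111 popcount=5 -> skip
r=56=111000 popcount=3 -> skip
r=57=111001 popcount=4 -> skip
r=58=111010 popcount=4 -> skip
r=59=111011 popcount=5 -> skip
r=60=111100 popcount=4 -> skip
r=61=111101 popcount=5 -> skip
r=62=111110 popcount=5 -> skip
r=63=111111 popcount=6 -> KEEP
r=64=1000000 popcount=1 -> skip
r=65=1000001 popcount=2 -> skip
r=66=1000010 popcount=2 -> skip
r=67=1000011 popcount=3 -> skip
r=68=1000100 popcount=2 -> skip
r=69=1000101 popcount=3 -> skip
r=70=1000110 popcount=3 -> skip
r=71=1000111 popcount=4 -> skip
r=72=1001000 popcount=2 -> skip
r=73=1001001 popcount=3 -> skip
r=74=1001010 popcount=3 -> skip
r=75=1001011 popcount=4 -> skip
r=76=1001100 popcount=3 -> skip
r=77=1001101 popcount=4 -> skip
r=78=1001110 popcount=4 -> skip
r=79=1001111 popcount=5 -> skip
r=80=1010000 popcount=2 -> skip
r=81=1010001 popcount=3 -> skip
r=82=1010010 popcount=3 -> skip
r=83=1010011 popcount=4 -> skip
r=84=1010100 popcount=3 -> skip
r=85=1010101 popcount=4 -> skip
r=86=1010110 popcount=4 -> skip
Kept rows: 63

Answer: 63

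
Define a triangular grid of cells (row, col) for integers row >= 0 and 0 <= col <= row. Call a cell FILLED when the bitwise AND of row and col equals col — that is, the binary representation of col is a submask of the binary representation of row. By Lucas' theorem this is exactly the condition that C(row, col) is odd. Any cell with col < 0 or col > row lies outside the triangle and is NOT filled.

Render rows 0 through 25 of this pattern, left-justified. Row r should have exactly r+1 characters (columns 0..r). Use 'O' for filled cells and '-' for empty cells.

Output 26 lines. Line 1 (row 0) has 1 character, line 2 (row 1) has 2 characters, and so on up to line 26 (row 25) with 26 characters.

Answer: O
OO
O-O
OOOO
O---O
OO--OO
O-O-O-O
OOOOOOOO
O-------O
OO------OO
O-O-----O-O
OOOO----OOOO
O---O---O---O
OO--OO--OO--OO
O-O-O-O-O-O-O-O
OOOOOOOOOOOOOOOO
O---------------O
OO--------------OO
O-O-------------O-O
OOOO------------OOOO
O---O-----------O---O
OO--OO----------OO--OO
O-O-O-O---------O-O-O-O
OOOOOOOO--------OOOOOOOO
O-------O-------O-------O
OO------OO------OO------OO

Derivation:
r0=0: O
r1=1: OO
r2=10: O-O
r3=11: OOOO
r4=100: O---O
r5=101: OO--OO
r6=110: O-O-O-O
r7=111: OOOOOOOO
r8=1000: O-------O
r9=1001: OO------OO
r10=1010: O-O-----O-O
r11=1011: OOOO----OOOO
r12=1100: O---O---O---O
r13=1101: OO--OO--OO--OO
r14=1110: O-O-O-O-O-O-O-O
r15=1111: OOOOOOOOOOOOOOOO
r16=10000: O---------------O
r17=10001: OO--------------OO
r18=10010: O-O-------------O-O
r19=10011: OOOO------------OOOO
r20=10100: O---O-----------O---O
r21=10101: OO--OO----------OO--OO
r22=10110: O-O-O-O---------O-O-O-O
r23=10111: OOOOOOOO--------OOOOOOOO
r24=11000: O-------O-------O-------O
r25=11001: OO------OO------OO------OO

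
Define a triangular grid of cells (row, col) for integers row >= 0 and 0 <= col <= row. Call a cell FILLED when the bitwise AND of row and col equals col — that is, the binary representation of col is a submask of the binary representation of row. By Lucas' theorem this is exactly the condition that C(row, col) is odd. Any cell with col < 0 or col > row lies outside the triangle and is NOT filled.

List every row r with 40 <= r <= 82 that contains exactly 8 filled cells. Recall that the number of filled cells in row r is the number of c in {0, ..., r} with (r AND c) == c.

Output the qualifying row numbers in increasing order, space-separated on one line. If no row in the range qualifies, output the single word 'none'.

Answer: 41 42 44 49 50 52 56 67 69 70 73 74 76 81 82

Derivation:
Row r has 2^popcount(r) filled cells, so we need popcount(r) = log2(8) = 3.
Scan r = 40..82 and keep those with exactly 3 one-bits:
r=40=101000 popcount=2 -> skip
r=41=101001 popcount=3 -> KEEP
r=42=101010 popcount=3 -> KEEP
r=43=101011 popcount=4 -> skip
r=44=101100 popcount=3 -> KEEP
r=45=101101 popcount=4 -> skip
r=46=101110 popcount=4 -> skip
r=47=101111 popcount=5 -> skip
r=48=110000 popcount=2 -> skip
r=49=110001 popcount=3 -> KEEP
r=50=110010 popcount=3 -> KEEP
r=51=110011 popcount=4 -> skip
r=52=110100 popcount=3 -> KEEP
r=53=110101 popcount=4 -> skip
r=54=110110 popcount=4 -> skip
r=55=110111 popcount=5 -> skip
r=56=111000 popcount=3 -> KEEP
r=57=111001 popcount=4 -> skip
r=58=111010 popcount=4 -> skip
r=59=111011 popcount=5 -> skip
r=60=111100 popcount=4 -> skip
r=61=111101 popcount=5 -> skip
r=62=111110 popcount=5 -> skip
r=63=111111 popcount=6 -> skip
r=64=1000000 popcount=1 -> skip
r=65=1000001 popcount=2 -> skip
r=66=1000010 popcount=2 -> skip
r=67=1000011 popcount=3 -> KEEP
r=68=1000100 popcount=2 -> skip
r=69=1000101 popcount=3 -> KEEP
r=70=1000110 popcount=3 -> KEEP
r=71=1000111 popcount=4 -> skip
r=72=1001000 popcount=2 -> skip
r=73=1001001 popcount=3 -> KEEP
r=74=1001010 popcount=3 -> KEEP
r=75=1001011 popcount=4 -> skip
r=76=1001100 popcount=3 -> KEEP
r=77=1001101 popcount=4 -> skip
r=78=1001110 popcount=4 -> skip
r=79=1001111 popcount=5 -> skip
r=80=1010000 popcount=2 -> skip
r=81=1010001 popcount=3 -> KEEP
r=82=1010010 popcount=3 -> KEEP
Kept rows: 41 42 44 49 50 52 56 67 69 70 73 74 76 81 82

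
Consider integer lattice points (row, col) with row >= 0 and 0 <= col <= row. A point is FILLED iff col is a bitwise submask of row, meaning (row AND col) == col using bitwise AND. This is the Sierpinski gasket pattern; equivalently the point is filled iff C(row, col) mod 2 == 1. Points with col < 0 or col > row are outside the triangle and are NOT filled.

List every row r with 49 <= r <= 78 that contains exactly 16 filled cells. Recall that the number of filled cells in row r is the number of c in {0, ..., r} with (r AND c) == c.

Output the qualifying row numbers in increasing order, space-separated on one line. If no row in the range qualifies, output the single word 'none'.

Answer: 51 53 54 57 58 60 71 75 77 78

Derivation:
Row r has 2^popcount(r) filled cells, so we need popcount(r) = log2(16) = 4.
Scan r = 49..78 and keep those with exactly 4 one-bits:
r=49=110001 popcount=3 -> skip
r=50=110010 popcount=3 -> skip
r=51=110011 popcount=4 -> KEEP
r=52=110100 popcount=3 -> skip
r=53=110101 popcount=4 -> KEEP
r=54=110110 popcount=4 -> KEEP
r=55=110111 popcount=5 -> skip
r=56=111000 popcount=3 -> skip
r=57=111001 popcount=4 -> KEEP
r=58=111010 popcount=4 -> KEEP
r=59=111011 popcount=5 -> skip
r=60=111100 popcount=4 -> KEEP
r=61=111101 popcount=5 -> skip
r=62=111110 popcount=5 -> skip
r=63=111111 popcount=6 -> skip
r=64=1000000 popcount=1 -> skip
r=65=1000001 popcount=2 -> skip
r=66=1000010 popcount=2 -> skip
r=67=1000011 popcount=3 -> skip
r=68=1000100 popcount=2 -> skip
r=69=1000101 popcount=3 -> skip
r=70=1000110 popcount=3 -> skip
r=71=1000111 popcount=4 -> KEEP
r=72=1001000 popcount=2 -> skip
r=73=1001001 popcount=3 -> skip
r=74=1001010 popcount=3 -> skip
r=75=1001011 popcount=4 -> KEEP
r=76=1001100 popcount=3 -> skip
r=77=1001101 popcount=4 -> KEEP
r=78=1001110 popcount=4 -> KEEP
Kept rows: 51 53 54 57 58 60 71 75 77 78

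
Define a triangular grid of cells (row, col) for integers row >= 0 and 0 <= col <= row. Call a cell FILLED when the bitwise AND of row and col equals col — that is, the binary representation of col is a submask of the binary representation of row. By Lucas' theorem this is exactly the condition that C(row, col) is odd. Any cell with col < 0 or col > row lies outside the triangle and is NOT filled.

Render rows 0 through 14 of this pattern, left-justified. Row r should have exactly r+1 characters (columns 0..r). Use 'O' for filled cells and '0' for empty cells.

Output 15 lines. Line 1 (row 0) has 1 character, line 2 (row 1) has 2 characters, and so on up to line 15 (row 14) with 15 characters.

Answer: O
OO
O0O
OOOO
O000O
OO00OO
O0O0O0O
OOOOOOOO
O0000000O
OO000000OO
O0O00000O0O
OOOO0000OOOO
O000O000O000O
OO00OO00OO00OO
O0O0O0O0O0O0O0O

Derivation:
r0=0: O
r1=1: OO
r2=10: O0O
r3=11: OOOO
r4=100: O000O
r5=101: OO00OO
r6=110: O0O0O0O
r7=111: OOOOOOOO
r8=1000: O0000000O
r9=1001: OO000000OO
r10=1010: O0O00000O0O
r11=1011: OOOO0000OOOO
r12=1100: O000O000O000O
r13=1101: OO00OO00OO00OO
r14=1110: O0O0O0O0O0O0O0O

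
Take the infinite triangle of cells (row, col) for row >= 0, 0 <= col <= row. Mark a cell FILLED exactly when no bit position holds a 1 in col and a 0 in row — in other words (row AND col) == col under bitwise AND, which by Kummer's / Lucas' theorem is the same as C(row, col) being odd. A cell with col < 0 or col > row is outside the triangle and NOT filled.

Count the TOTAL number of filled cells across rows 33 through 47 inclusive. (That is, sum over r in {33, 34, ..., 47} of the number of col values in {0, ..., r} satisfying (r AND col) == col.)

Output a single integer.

Answer: 160

Derivation:
r33=100001 pc2: +4 =4
r34=100010 pc2: +4 =8
r35=100011 pc3: +8 =16
r36=100100 pc2: +4 =20
r37=100101 pc3: +8 =28
r38=100110 pc3: +8 =36
r39=100111 pc4: +16 =52
r40=101000 pc2: +4 =56
r41=101001 pc3: +8 =64
r42=101010 pc3: +8 =72
r43=101011 pc4: +16 =88
r44=101100 pc3: +8 =96
r45=101101 pc4: +16 =112
r46=101110 pc4: +16 =128
r47=101111 pc5: +32 =160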